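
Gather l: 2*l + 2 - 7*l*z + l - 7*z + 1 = l*(3 - 7*z) - 7*z + 3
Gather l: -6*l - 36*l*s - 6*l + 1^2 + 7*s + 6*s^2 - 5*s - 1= l*(-36*s - 12) + 6*s^2 + 2*s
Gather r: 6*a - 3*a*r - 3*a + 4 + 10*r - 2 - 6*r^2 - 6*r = 3*a - 6*r^2 + r*(4 - 3*a) + 2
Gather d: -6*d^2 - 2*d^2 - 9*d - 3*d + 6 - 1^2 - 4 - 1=-8*d^2 - 12*d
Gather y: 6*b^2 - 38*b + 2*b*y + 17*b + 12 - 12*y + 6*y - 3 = 6*b^2 - 21*b + y*(2*b - 6) + 9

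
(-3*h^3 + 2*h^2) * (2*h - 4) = -6*h^4 + 16*h^3 - 8*h^2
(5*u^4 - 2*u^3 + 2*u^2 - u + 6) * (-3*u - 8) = -15*u^5 - 34*u^4 + 10*u^3 - 13*u^2 - 10*u - 48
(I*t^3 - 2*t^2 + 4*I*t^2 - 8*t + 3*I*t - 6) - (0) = I*t^3 - 2*t^2 + 4*I*t^2 - 8*t + 3*I*t - 6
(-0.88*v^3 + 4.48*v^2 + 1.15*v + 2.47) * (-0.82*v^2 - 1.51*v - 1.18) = 0.7216*v^5 - 2.3448*v^4 - 6.6694*v^3 - 9.0483*v^2 - 5.0867*v - 2.9146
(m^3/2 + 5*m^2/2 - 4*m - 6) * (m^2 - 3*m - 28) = m^5/2 + m^4 - 51*m^3/2 - 64*m^2 + 130*m + 168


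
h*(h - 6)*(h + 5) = h^3 - h^2 - 30*h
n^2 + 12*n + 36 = (n + 6)^2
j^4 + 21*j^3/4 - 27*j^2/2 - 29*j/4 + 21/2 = (j - 2)*(j - 3/4)*(j + 1)*(j + 7)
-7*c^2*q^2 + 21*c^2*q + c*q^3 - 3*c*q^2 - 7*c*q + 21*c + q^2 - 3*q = (-7*c + q)*(q - 3)*(c*q + 1)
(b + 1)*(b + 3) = b^2 + 4*b + 3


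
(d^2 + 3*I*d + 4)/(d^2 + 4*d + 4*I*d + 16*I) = (d - I)/(d + 4)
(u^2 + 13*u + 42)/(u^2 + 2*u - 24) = (u + 7)/(u - 4)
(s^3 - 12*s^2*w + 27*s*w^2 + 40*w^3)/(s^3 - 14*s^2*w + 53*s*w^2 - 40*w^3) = (s + w)/(s - w)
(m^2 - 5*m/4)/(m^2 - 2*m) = (m - 5/4)/(m - 2)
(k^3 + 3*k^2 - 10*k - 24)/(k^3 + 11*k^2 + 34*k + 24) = (k^2 - k - 6)/(k^2 + 7*k + 6)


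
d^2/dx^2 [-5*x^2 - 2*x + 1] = -10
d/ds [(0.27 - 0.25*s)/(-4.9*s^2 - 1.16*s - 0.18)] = (-1.225*s^2 + 2.646*s + 0.3582)/(24.01*s^4 + 11.368*s^3 + 3.1096*s^2 + 0.4176*s + 0.0324)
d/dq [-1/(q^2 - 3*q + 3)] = (2*q - 3)/(q^2 - 3*q + 3)^2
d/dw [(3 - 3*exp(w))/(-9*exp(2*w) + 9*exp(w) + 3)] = (-3*exp(2*w) + 6*exp(w) - 4)*exp(w)/(9*exp(4*w) - 18*exp(3*w) + 3*exp(2*w) + 6*exp(w) + 1)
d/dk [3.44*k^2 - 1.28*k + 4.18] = 6.88*k - 1.28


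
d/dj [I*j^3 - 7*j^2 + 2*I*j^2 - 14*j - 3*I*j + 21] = 3*I*j^2 + j*(-14 + 4*I) - 14 - 3*I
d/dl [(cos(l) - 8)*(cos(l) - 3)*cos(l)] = (-3*cos(l)^2 + 22*cos(l) - 24)*sin(l)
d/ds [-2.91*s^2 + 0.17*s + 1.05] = 0.17 - 5.82*s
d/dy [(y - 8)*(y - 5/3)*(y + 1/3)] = 3*y^2 - 56*y/3 + 91/9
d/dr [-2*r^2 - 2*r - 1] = -4*r - 2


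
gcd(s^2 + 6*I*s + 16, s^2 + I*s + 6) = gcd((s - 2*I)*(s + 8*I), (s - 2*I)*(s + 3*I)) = s - 2*I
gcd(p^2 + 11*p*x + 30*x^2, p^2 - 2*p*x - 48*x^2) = p + 6*x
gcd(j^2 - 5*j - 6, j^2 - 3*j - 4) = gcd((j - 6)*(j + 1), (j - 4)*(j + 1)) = j + 1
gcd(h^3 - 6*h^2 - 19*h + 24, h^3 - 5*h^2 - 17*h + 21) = h^2 + 2*h - 3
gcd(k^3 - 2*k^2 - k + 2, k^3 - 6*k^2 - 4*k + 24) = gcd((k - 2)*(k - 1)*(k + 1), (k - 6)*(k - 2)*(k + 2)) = k - 2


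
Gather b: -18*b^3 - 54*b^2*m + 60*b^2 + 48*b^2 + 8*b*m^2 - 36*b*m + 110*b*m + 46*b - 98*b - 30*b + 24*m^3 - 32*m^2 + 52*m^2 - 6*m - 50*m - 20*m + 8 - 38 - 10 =-18*b^3 + b^2*(108 - 54*m) + b*(8*m^2 + 74*m - 82) + 24*m^3 + 20*m^2 - 76*m - 40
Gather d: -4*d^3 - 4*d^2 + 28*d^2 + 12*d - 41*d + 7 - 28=-4*d^3 + 24*d^2 - 29*d - 21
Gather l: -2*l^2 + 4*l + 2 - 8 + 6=-2*l^2 + 4*l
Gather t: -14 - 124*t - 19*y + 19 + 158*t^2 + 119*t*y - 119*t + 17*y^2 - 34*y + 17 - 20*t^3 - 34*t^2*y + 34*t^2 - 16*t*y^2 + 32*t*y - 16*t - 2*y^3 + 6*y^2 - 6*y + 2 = -20*t^3 + t^2*(192 - 34*y) + t*(-16*y^2 + 151*y - 259) - 2*y^3 + 23*y^2 - 59*y + 24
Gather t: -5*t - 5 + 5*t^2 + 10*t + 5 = 5*t^2 + 5*t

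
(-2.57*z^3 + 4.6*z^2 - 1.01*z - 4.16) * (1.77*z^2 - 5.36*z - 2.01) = -4.5489*z^5 + 21.9172*z^4 - 21.278*z^3 - 11.1956*z^2 + 24.3277*z + 8.3616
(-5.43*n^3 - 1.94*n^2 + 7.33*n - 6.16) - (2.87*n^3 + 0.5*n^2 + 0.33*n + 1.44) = -8.3*n^3 - 2.44*n^2 + 7.0*n - 7.6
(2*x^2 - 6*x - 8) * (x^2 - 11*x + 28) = 2*x^4 - 28*x^3 + 114*x^2 - 80*x - 224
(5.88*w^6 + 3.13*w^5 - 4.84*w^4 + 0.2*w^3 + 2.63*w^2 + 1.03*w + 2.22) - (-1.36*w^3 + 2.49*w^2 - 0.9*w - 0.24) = 5.88*w^6 + 3.13*w^5 - 4.84*w^4 + 1.56*w^3 + 0.14*w^2 + 1.93*w + 2.46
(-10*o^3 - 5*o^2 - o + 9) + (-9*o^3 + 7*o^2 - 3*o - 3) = -19*o^3 + 2*o^2 - 4*o + 6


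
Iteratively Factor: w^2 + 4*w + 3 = (w + 1)*(w + 3)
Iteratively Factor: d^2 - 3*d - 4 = (d - 4)*(d + 1)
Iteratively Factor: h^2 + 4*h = (h + 4)*(h)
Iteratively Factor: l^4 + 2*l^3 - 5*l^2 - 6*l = (l + 1)*(l^3 + l^2 - 6*l) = (l + 1)*(l + 3)*(l^2 - 2*l) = (l - 2)*(l + 1)*(l + 3)*(l)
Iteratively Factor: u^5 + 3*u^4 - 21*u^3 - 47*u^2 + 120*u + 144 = (u + 4)*(u^4 - u^3 - 17*u^2 + 21*u + 36) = (u - 3)*(u + 4)*(u^3 + 2*u^2 - 11*u - 12) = (u - 3)*(u + 4)^2*(u^2 - 2*u - 3) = (u - 3)*(u + 1)*(u + 4)^2*(u - 3)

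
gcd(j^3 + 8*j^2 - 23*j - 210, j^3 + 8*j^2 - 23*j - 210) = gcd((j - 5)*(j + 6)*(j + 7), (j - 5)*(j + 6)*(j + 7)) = j^3 + 8*j^2 - 23*j - 210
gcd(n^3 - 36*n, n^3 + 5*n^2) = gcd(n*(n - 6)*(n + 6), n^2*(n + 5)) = n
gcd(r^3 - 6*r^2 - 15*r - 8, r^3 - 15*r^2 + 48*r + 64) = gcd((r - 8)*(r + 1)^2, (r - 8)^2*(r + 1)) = r^2 - 7*r - 8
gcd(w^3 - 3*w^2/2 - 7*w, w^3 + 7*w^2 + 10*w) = w^2 + 2*w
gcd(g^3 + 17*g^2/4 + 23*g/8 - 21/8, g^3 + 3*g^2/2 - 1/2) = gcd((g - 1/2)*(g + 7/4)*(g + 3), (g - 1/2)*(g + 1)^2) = g - 1/2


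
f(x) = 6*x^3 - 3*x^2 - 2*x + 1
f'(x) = 18*x^2 - 6*x - 2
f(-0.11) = 1.18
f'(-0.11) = -1.12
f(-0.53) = 0.32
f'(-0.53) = 6.24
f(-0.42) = 0.87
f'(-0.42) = 3.70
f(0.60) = 0.02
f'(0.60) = 0.88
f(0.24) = 0.43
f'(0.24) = -2.40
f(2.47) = 68.17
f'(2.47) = 93.00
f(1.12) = 3.43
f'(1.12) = 13.86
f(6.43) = 1459.19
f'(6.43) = 703.63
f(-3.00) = -182.00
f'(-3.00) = 178.00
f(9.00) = 4114.00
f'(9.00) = 1402.00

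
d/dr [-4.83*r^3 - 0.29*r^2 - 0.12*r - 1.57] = -14.49*r^2 - 0.58*r - 0.12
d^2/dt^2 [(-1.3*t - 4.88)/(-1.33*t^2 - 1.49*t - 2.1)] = ((1.3*t + 4.88)*(2.66*t + 1.49)*(5.32*t + 2.98) - (10.374*t + 16.8548)*(1.33*t^2 + 1.49*t + 2.1))/(1.33*t^2 + 1.49*t + 2.1)^3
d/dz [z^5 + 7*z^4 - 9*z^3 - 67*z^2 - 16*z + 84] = 5*z^4 + 28*z^3 - 27*z^2 - 134*z - 16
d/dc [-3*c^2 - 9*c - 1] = -6*c - 9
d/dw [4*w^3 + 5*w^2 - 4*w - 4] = 12*w^2 + 10*w - 4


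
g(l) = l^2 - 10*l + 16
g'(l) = 2*l - 10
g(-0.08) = 16.81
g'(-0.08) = -10.16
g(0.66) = 9.84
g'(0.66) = -8.68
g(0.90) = 7.81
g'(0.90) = -8.20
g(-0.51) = 21.36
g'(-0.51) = -11.02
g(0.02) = 15.80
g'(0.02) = -9.96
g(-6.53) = 123.94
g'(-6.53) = -23.06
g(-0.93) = 26.16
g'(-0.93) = -11.86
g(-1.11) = 28.33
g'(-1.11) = -12.22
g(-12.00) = 280.00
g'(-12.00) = -34.00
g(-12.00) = 280.00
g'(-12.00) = -34.00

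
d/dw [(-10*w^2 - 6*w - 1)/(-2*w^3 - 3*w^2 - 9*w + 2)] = (-20*w^4 - 24*w^3 + 66*w^2 - 46*w - 21)/(4*w^6 + 12*w^5 + 45*w^4 + 46*w^3 + 69*w^2 - 36*w + 4)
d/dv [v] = 1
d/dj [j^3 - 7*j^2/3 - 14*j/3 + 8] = 3*j^2 - 14*j/3 - 14/3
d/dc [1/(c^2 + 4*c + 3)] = 2*(-c - 2)/(c^2 + 4*c + 3)^2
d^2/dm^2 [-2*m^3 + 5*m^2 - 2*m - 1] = 10 - 12*m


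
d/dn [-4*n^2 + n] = 1 - 8*n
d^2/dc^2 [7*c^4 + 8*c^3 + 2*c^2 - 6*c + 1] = 84*c^2 + 48*c + 4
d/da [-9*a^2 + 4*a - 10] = 4 - 18*a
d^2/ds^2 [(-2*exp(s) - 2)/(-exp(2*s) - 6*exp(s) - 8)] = 2*(exp(4*s) - 2*exp(3*s) - 30*exp(2*s) - 44*exp(s) + 16)*exp(s)/(exp(6*s) + 18*exp(5*s) + 132*exp(4*s) + 504*exp(3*s) + 1056*exp(2*s) + 1152*exp(s) + 512)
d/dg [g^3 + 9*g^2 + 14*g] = 3*g^2 + 18*g + 14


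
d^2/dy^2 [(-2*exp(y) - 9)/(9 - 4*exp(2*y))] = (32*exp(4*y) + 576*exp(3*y) + 432*exp(2*y) + 1296*exp(y) + 162)*exp(y)/(64*exp(6*y) - 432*exp(4*y) + 972*exp(2*y) - 729)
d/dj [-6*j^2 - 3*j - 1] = -12*j - 3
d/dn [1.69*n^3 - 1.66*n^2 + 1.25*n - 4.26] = 5.07*n^2 - 3.32*n + 1.25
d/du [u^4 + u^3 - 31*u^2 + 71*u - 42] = 4*u^3 + 3*u^2 - 62*u + 71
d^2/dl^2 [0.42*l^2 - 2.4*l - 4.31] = 0.840000000000000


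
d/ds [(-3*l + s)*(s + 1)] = -3*l + 2*s + 1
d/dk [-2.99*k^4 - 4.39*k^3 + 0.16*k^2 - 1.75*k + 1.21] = -11.96*k^3 - 13.17*k^2 + 0.32*k - 1.75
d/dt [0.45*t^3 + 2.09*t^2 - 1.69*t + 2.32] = 1.35*t^2 + 4.18*t - 1.69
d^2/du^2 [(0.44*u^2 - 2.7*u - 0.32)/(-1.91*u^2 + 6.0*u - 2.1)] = (9.61493999999999*u^3 + 17.593392*u^2 - 86.9814*u + 84.63216)/(6.967871*u^6 - 65.6658*u^5 + 229.26303*u^4 - 360.396*u^3 + 252.0693*u^2 - 79.38*u + 9.261)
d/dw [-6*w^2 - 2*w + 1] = -12*w - 2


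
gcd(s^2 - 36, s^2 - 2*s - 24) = s - 6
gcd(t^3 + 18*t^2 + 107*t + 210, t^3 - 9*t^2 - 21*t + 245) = t + 5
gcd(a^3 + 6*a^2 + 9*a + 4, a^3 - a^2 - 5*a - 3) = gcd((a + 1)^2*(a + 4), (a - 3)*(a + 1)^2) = a^2 + 2*a + 1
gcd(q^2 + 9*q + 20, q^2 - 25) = q + 5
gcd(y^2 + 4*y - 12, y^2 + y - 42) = 1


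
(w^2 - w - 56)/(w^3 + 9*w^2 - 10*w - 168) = (w - 8)/(w^2 + 2*w - 24)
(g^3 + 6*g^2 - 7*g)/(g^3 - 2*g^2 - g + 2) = g*(g + 7)/(g^2 - g - 2)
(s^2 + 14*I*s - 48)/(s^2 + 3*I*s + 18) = (s + 8*I)/(s - 3*I)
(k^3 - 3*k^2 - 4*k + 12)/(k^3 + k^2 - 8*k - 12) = (k - 2)/(k + 2)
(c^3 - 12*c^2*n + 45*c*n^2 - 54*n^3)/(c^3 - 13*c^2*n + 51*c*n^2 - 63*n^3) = (c - 6*n)/(c - 7*n)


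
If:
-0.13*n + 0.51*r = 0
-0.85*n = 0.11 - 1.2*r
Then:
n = -0.20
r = -0.05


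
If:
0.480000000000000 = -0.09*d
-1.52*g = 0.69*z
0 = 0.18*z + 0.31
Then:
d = -5.33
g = 0.78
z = -1.72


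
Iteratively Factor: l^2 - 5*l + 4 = (l - 4)*(l - 1)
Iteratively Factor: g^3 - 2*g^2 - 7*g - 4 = (g + 1)*(g^2 - 3*g - 4) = (g + 1)^2*(g - 4)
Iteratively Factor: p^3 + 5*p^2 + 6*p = (p)*(p^2 + 5*p + 6) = p*(p + 2)*(p + 3)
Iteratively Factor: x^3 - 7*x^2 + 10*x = (x - 2)*(x^2 - 5*x) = (x - 5)*(x - 2)*(x)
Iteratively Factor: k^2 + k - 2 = (k - 1)*(k + 2)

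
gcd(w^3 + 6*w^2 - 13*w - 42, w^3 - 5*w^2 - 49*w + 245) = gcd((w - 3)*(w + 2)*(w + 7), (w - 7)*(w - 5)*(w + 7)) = w + 7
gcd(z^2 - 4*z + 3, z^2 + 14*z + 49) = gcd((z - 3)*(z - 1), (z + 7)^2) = 1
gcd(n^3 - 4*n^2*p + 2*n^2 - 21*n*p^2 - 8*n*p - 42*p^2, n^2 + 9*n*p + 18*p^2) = n + 3*p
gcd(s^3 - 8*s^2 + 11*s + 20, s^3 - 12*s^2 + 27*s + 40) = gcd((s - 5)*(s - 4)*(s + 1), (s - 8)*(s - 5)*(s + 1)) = s^2 - 4*s - 5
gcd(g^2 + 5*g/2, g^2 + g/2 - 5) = g + 5/2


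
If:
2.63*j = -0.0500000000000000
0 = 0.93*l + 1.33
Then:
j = -0.02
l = -1.43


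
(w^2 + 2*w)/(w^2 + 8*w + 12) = w/(w + 6)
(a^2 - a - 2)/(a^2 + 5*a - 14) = (a + 1)/(a + 7)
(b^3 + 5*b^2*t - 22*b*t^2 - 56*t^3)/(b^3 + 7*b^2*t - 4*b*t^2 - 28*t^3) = (-b + 4*t)/(-b + 2*t)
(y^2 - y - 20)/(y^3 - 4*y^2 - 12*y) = (-y^2 + y + 20)/(y*(-y^2 + 4*y + 12))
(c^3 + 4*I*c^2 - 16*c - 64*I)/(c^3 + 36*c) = (c^3 + 4*I*c^2 - 16*c - 64*I)/(c*(c^2 + 36))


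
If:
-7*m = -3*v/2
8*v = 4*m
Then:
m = 0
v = 0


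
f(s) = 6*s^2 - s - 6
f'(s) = 12*s - 1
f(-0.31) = -5.11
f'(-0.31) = -4.72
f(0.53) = -4.84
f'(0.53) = 5.36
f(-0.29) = -5.21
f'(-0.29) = -4.48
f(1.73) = 10.23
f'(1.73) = 19.76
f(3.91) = 81.82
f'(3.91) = 45.92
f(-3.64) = 77.14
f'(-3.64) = -44.68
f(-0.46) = -4.27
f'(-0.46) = -6.52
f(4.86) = 130.86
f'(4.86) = 57.32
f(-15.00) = 1359.00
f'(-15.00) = -181.00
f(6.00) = 204.00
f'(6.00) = 71.00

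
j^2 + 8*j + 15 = (j + 3)*(j + 5)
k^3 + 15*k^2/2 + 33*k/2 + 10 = (k + 1)*(k + 5/2)*(k + 4)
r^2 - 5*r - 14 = (r - 7)*(r + 2)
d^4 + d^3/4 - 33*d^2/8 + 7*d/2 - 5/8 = (d - 1)^2*(d - 1/4)*(d + 5/2)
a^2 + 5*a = a*(a + 5)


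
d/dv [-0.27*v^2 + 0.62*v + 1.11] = 0.62 - 0.54*v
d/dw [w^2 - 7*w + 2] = 2*w - 7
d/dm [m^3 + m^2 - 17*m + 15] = 3*m^2 + 2*m - 17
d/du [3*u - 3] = 3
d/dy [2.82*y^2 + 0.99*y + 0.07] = 5.64*y + 0.99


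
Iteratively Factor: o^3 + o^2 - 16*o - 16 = (o + 1)*(o^2 - 16) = (o + 1)*(o + 4)*(o - 4)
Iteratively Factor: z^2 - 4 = (z + 2)*(z - 2)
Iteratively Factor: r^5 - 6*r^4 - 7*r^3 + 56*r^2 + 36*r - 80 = (r + 2)*(r^4 - 8*r^3 + 9*r^2 + 38*r - 40) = (r + 2)^2*(r^3 - 10*r^2 + 29*r - 20) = (r - 1)*(r + 2)^2*(r^2 - 9*r + 20) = (r - 4)*(r - 1)*(r + 2)^2*(r - 5)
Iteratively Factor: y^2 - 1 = (y - 1)*(y + 1)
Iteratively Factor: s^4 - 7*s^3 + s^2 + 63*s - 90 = (s - 2)*(s^3 - 5*s^2 - 9*s + 45) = (s - 3)*(s - 2)*(s^2 - 2*s - 15) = (s - 5)*(s - 3)*(s - 2)*(s + 3)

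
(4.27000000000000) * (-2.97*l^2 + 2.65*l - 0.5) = -12.6819*l^2 + 11.3155*l - 2.135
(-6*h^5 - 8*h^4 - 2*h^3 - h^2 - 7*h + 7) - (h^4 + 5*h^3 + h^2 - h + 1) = -6*h^5 - 9*h^4 - 7*h^3 - 2*h^2 - 6*h + 6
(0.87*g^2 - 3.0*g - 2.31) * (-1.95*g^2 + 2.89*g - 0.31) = -1.6965*g^4 + 8.3643*g^3 - 4.4352*g^2 - 5.7459*g + 0.7161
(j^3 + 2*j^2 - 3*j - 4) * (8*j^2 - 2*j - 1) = 8*j^5 + 14*j^4 - 29*j^3 - 28*j^2 + 11*j + 4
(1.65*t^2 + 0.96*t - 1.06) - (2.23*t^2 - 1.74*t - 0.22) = -0.58*t^2 + 2.7*t - 0.84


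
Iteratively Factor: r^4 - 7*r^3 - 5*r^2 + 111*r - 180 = (r - 3)*(r^3 - 4*r^2 - 17*r + 60) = (r - 5)*(r - 3)*(r^2 + r - 12) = (r - 5)*(r - 3)*(r + 4)*(r - 3)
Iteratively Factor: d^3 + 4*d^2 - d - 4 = (d - 1)*(d^2 + 5*d + 4) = (d - 1)*(d + 1)*(d + 4)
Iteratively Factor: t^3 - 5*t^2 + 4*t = (t - 1)*(t^2 - 4*t) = t*(t - 1)*(t - 4)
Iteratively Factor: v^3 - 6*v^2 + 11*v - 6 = (v - 2)*(v^2 - 4*v + 3) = (v - 2)*(v - 1)*(v - 3)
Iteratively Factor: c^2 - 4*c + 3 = (c - 1)*(c - 3)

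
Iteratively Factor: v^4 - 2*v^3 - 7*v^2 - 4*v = (v)*(v^3 - 2*v^2 - 7*v - 4) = v*(v - 4)*(v^2 + 2*v + 1) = v*(v - 4)*(v + 1)*(v + 1)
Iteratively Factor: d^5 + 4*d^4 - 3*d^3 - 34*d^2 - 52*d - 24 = (d + 2)*(d^4 + 2*d^3 - 7*d^2 - 20*d - 12) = (d + 2)^2*(d^3 - 7*d - 6) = (d - 3)*(d + 2)^2*(d^2 + 3*d + 2) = (d - 3)*(d + 1)*(d + 2)^2*(d + 2)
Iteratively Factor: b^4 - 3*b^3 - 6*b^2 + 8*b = (b)*(b^3 - 3*b^2 - 6*b + 8) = b*(b - 4)*(b^2 + b - 2) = b*(b - 4)*(b - 1)*(b + 2)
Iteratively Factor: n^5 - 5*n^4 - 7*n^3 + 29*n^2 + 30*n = (n + 1)*(n^4 - 6*n^3 - n^2 + 30*n) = (n + 1)*(n + 2)*(n^3 - 8*n^2 + 15*n) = (n - 3)*(n + 1)*(n + 2)*(n^2 - 5*n) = (n - 5)*(n - 3)*(n + 1)*(n + 2)*(n)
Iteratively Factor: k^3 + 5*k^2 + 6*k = (k + 2)*(k^2 + 3*k) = k*(k + 2)*(k + 3)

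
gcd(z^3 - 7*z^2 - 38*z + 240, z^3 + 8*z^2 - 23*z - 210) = z^2 + z - 30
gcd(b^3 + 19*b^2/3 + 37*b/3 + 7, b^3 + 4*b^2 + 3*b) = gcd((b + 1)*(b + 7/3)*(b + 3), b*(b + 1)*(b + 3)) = b^2 + 4*b + 3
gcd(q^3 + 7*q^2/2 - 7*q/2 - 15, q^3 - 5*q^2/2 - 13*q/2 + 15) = q^2 + q/2 - 5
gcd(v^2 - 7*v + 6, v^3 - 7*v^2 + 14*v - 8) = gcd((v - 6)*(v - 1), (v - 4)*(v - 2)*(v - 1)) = v - 1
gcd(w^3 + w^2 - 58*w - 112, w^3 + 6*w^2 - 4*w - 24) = w + 2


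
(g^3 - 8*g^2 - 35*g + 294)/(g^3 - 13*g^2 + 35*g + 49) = (g + 6)/(g + 1)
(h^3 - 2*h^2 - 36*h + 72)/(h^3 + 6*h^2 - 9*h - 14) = (h^2 - 36)/(h^2 + 8*h + 7)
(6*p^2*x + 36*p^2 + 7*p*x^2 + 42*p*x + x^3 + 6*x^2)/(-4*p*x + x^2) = (6*p^2*x + 36*p^2 + 7*p*x^2 + 42*p*x + x^3 + 6*x^2)/(x*(-4*p + x))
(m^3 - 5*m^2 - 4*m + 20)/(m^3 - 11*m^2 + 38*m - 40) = (m + 2)/(m - 4)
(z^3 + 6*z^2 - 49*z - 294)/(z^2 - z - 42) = z + 7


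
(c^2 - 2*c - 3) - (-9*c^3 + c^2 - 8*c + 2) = 9*c^3 + 6*c - 5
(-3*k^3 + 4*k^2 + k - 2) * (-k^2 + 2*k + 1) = 3*k^5 - 10*k^4 + 4*k^3 + 8*k^2 - 3*k - 2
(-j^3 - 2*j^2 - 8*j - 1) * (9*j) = -9*j^4 - 18*j^3 - 72*j^2 - 9*j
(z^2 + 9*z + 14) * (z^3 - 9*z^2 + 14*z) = z^5 - 53*z^3 + 196*z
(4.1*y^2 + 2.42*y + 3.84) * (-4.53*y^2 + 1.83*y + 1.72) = -18.573*y^4 - 3.4596*y^3 - 5.9146*y^2 + 11.1896*y + 6.6048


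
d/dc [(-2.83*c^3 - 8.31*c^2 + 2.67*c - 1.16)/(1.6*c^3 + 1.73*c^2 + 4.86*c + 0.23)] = (1.77635683940025e-15*c^5 + 8.4001*c^4 - 36.0516*c^3 - 41.3904*c^2 + 0.190999999999999*c + 6.2517)/(2.56*c^6 + 5.536*c^5 + 18.5449*c^4 + 17.5516*c^3 + 24.4154*c^2 + 2.2356*c + 0.0529)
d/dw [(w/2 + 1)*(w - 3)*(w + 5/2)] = 3*w^2/2 + 3*w/2 - 17/4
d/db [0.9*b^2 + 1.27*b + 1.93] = 1.8*b + 1.27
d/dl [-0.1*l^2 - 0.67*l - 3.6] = -0.2*l - 0.67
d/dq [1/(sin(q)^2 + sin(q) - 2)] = -(2*sin(q) + 1)*cos(q)/(sin(q)^2 + sin(q) - 2)^2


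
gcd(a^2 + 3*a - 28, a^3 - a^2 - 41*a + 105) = a + 7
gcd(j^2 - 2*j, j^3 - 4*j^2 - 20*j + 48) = j - 2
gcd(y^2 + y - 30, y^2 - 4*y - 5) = y - 5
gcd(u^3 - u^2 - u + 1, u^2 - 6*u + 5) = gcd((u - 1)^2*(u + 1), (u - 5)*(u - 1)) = u - 1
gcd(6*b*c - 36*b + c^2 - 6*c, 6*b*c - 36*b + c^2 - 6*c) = 6*b*c - 36*b + c^2 - 6*c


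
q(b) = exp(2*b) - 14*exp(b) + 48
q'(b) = 2*exp(2*b) - 14*exp(b)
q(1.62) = 2.79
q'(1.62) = -19.68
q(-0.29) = 38.08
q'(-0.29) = -9.36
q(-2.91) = 47.24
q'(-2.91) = -0.76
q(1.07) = 15.68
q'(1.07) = -23.82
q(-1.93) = 45.99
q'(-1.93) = -1.99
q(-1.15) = 43.67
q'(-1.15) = -4.23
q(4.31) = 4547.22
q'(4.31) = 10040.61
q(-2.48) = 46.83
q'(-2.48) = -1.16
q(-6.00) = 47.97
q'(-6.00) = -0.03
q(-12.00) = 48.00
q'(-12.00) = 0.00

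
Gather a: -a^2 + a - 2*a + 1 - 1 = -a^2 - a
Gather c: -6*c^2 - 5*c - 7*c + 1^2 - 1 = -6*c^2 - 12*c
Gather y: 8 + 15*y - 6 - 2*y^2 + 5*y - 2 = -2*y^2 + 20*y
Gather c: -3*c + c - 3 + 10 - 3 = 4 - 2*c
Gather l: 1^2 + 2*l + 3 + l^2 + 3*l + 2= l^2 + 5*l + 6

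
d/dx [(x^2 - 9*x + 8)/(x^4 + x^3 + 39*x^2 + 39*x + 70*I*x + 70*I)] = ((2*x - 9)*(x^4 + x^3 + 39*x^2 + 39*x + 70*I*x + 70*I) - (x^2 - 9*x + 8)*(4*x^3 + 3*x^2 + 78*x + 39 + 70*I))/(x^4 + x^3 + 39*x^2 + 39*x + 70*I*x + 70*I)^2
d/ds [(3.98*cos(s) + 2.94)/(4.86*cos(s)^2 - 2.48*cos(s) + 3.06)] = (19.3428*cos(s)^2 + 28.5768*cos(s) - 19.47)*sin(s)/(23.6196*cos(s)^4 - 24.1056*cos(s)^3 + 35.8936*cos(s)^2 - 15.1776*cos(s) + 9.3636)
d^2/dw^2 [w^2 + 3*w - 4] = 2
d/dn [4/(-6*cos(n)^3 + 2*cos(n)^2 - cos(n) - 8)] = 4*(-18*cos(n)^2 + 4*cos(n) - 1)*sin(n)/(6*cos(n)^3 - 2*cos(n)^2 + cos(n) + 8)^2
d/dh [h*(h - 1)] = 2*h - 1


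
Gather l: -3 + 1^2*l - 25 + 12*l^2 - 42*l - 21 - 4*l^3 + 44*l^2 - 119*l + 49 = -4*l^3 + 56*l^2 - 160*l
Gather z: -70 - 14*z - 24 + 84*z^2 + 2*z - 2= 84*z^2 - 12*z - 96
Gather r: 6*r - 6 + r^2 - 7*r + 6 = r^2 - r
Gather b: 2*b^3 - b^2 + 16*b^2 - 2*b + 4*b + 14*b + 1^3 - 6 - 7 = 2*b^3 + 15*b^2 + 16*b - 12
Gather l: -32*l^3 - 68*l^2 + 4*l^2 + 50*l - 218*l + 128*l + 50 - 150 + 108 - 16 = -32*l^3 - 64*l^2 - 40*l - 8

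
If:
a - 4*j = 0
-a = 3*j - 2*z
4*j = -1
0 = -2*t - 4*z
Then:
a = -1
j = -1/4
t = 7/4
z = -7/8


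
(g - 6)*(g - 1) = g^2 - 7*g + 6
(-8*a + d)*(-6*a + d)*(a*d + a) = 48*a^3*d + 48*a^3 - 14*a^2*d^2 - 14*a^2*d + a*d^3 + a*d^2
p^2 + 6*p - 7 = (p - 1)*(p + 7)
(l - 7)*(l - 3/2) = l^2 - 17*l/2 + 21/2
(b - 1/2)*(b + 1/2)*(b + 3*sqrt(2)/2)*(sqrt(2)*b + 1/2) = sqrt(2)*b^4 + 7*b^3/2 + sqrt(2)*b^2/2 - 7*b/8 - 3*sqrt(2)/16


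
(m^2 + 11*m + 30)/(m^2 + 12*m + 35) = (m + 6)/(m + 7)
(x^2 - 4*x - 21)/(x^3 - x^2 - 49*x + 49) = (x + 3)/(x^2 + 6*x - 7)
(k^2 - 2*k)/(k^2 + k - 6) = k/(k + 3)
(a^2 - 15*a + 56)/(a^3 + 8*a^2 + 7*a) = (a^2 - 15*a + 56)/(a*(a^2 + 8*a + 7))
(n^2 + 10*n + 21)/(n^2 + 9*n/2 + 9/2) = 2*(n + 7)/(2*n + 3)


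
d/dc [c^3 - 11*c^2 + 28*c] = 3*c^2 - 22*c + 28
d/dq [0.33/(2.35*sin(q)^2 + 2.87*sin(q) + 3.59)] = -(1.551*sin(q) + 0.9471)*cos(q)/(2.35*sin(q)^2 + 2.87*sin(q) + 3.59)^2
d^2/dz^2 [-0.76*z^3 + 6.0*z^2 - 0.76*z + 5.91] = 12.0 - 4.56*z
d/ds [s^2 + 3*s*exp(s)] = 3*s*exp(s) + 2*s + 3*exp(s)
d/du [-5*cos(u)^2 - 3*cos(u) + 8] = (10*cos(u) + 3)*sin(u)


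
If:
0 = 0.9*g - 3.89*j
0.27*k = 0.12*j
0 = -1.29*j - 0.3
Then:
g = -1.01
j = -0.23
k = -0.10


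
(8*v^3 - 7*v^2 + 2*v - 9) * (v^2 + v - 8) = 8*v^5 + v^4 - 69*v^3 + 49*v^2 - 25*v + 72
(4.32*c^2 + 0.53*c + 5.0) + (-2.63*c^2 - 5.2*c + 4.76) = 1.69*c^2 - 4.67*c + 9.76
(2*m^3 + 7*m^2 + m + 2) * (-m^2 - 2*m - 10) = -2*m^5 - 11*m^4 - 35*m^3 - 74*m^2 - 14*m - 20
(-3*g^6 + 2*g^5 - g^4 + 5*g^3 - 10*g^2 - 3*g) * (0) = 0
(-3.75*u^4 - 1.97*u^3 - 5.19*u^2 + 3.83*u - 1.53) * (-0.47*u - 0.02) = 1.7625*u^5 + 1.0009*u^4 + 2.4787*u^3 - 1.6963*u^2 + 0.6425*u + 0.0306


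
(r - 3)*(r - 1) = r^2 - 4*r + 3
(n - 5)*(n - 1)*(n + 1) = n^3 - 5*n^2 - n + 5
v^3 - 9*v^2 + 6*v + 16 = (v - 8)*(v - 2)*(v + 1)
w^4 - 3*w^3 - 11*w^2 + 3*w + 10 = (w - 5)*(w - 1)*(w + 1)*(w + 2)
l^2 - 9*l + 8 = (l - 8)*(l - 1)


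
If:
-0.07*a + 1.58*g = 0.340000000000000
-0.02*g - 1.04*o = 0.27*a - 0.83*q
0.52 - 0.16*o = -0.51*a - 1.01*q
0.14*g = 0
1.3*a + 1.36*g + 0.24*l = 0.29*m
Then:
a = -4.86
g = 0.00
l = 1.20833333333333*m + 26.3095238095238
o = 3.21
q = 2.45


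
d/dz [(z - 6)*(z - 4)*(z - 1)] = 3*z^2 - 22*z + 34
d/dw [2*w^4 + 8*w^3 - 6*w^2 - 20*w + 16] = 8*w^3 + 24*w^2 - 12*w - 20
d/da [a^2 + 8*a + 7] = 2*a + 8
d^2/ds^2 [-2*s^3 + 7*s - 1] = -12*s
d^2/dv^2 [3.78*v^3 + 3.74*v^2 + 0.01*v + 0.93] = 22.68*v + 7.48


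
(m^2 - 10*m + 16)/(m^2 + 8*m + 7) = (m^2 - 10*m + 16)/(m^2 + 8*m + 7)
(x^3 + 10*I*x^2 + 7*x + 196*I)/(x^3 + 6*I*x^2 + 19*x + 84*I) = (x + 7*I)/(x + 3*I)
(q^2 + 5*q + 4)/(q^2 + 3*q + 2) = (q + 4)/(q + 2)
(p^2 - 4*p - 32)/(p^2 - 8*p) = (p + 4)/p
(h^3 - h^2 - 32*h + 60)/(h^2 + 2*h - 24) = (h^2 - 7*h + 10)/(h - 4)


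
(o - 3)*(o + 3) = o^2 - 9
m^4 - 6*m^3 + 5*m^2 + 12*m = m*(m - 4)*(m - 3)*(m + 1)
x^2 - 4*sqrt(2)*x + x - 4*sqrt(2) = (x + 1)*(x - 4*sqrt(2))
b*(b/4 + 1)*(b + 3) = b^3/4 + 7*b^2/4 + 3*b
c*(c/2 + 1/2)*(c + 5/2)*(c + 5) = c^4/2 + 17*c^3/4 + 10*c^2 + 25*c/4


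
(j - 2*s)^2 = j^2 - 4*j*s + 4*s^2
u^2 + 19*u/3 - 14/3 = (u - 2/3)*(u + 7)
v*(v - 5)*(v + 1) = v^3 - 4*v^2 - 5*v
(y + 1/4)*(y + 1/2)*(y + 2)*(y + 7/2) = y^4 + 25*y^3/4 + 45*y^2/4 + 95*y/16 + 7/8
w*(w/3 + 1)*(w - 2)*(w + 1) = w^4/3 + 2*w^3/3 - 5*w^2/3 - 2*w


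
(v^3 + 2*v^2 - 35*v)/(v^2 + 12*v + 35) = v*(v - 5)/(v + 5)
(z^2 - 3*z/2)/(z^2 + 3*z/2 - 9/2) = z/(z + 3)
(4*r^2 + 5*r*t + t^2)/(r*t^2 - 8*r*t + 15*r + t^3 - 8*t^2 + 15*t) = (4*r + t)/(t^2 - 8*t + 15)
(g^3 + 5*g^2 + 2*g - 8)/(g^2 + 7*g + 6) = (g^3 + 5*g^2 + 2*g - 8)/(g^2 + 7*g + 6)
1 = 1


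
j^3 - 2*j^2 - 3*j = j*(j - 3)*(j + 1)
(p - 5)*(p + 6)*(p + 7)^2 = p^4 + 15*p^3 + 33*p^2 - 371*p - 1470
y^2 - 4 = (y - 2)*(y + 2)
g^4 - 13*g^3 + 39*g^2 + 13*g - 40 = (g - 8)*(g - 5)*(g - 1)*(g + 1)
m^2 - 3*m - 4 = (m - 4)*(m + 1)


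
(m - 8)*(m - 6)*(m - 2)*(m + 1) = m^4 - 15*m^3 + 60*m^2 - 20*m - 96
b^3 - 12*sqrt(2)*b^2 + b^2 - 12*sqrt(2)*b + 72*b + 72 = (b + 1)*(b - 6*sqrt(2))^2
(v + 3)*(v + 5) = v^2 + 8*v + 15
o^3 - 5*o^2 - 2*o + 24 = (o - 4)*(o - 3)*(o + 2)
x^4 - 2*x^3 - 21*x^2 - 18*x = x*(x - 6)*(x + 1)*(x + 3)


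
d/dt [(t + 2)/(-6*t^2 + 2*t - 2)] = (-3*t^2 + t + (t + 2)*(6*t - 1) - 1)/(2*(3*t^2 - t + 1)^2)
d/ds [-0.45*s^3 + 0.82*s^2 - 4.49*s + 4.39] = -1.35*s^2 + 1.64*s - 4.49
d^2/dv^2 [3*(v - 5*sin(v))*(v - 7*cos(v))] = 15*v*sin(v) + 21*v*cos(v) + 42*sin(v) - 210*sin(2*v) - 30*cos(v) + 6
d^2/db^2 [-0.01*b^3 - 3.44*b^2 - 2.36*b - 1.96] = -0.06*b - 6.88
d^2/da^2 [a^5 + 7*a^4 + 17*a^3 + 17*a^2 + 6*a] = 20*a^3 + 84*a^2 + 102*a + 34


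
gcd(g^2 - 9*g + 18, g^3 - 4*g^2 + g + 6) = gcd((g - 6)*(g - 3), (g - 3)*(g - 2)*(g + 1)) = g - 3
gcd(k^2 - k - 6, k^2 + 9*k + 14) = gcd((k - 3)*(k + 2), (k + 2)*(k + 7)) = k + 2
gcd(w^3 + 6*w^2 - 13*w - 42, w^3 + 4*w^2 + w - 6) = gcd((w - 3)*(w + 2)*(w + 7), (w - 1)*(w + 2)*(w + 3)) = w + 2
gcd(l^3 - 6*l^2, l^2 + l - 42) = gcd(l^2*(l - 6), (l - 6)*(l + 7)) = l - 6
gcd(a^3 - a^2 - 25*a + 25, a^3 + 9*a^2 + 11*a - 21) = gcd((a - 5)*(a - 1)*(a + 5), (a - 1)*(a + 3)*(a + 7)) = a - 1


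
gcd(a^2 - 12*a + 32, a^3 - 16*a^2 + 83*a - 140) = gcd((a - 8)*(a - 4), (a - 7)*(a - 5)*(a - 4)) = a - 4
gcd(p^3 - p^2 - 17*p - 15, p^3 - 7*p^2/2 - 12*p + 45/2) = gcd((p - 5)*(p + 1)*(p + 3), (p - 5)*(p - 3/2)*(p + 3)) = p^2 - 2*p - 15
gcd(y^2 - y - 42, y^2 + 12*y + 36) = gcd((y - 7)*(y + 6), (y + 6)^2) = y + 6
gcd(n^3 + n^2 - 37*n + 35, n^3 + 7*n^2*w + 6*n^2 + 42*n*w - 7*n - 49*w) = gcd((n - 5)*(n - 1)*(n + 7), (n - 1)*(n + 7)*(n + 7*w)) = n^2 + 6*n - 7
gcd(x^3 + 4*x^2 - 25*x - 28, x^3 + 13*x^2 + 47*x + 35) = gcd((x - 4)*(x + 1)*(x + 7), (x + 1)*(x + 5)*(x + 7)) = x^2 + 8*x + 7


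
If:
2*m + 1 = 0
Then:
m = -1/2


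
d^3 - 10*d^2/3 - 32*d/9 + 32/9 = (d - 4)*(d - 2/3)*(d + 4/3)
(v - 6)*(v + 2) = v^2 - 4*v - 12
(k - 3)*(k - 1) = k^2 - 4*k + 3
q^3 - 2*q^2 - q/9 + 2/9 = (q - 2)*(q - 1/3)*(q + 1/3)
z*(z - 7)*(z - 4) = z^3 - 11*z^2 + 28*z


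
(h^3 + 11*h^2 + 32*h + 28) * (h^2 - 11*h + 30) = h^5 - 59*h^3 + 6*h^2 + 652*h + 840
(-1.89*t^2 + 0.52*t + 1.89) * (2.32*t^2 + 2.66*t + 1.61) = -4.3848*t^4 - 3.821*t^3 + 2.7251*t^2 + 5.8646*t + 3.0429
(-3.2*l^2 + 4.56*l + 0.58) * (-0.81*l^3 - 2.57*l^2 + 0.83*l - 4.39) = 2.592*l^5 + 4.5304*l^4 - 14.845*l^3 + 16.3422*l^2 - 19.537*l - 2.5462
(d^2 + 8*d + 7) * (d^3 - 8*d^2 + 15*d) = d^5 - 42*d^3 + 64*d^2 + 105*d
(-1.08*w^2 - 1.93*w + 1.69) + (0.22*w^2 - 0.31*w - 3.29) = -0.86*w^2 - 2.24*w - 1.6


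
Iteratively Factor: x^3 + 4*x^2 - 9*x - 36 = (x - 3)*(x^2 + 7*x + 12) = (x - 3)*(x + 3)*(x + 4)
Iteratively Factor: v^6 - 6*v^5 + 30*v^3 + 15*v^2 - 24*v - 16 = (v + 1)*(v^5 - 7*v^4 + 7*v^3 + 23*v^2 - 8*v - 16) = (v + 1)^2*(v^4 - 8*v^3 + 15*v^2 + 8*v - 16) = (v + 1)^3*(v^3 - 9*v^2 + 24*v - 16) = (v - 4)*(v + 1)^3*(v^2 - 5*v + 4) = (v - 4)^2*(v + 1)^3*(v - 1)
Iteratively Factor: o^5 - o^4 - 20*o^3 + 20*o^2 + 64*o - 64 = (o - 2)*(o^4 + o^3 - 18*o^2 - 16*o + 32) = (o - 2)*(o + 2)*(o^3 - o^2 - 16*o + 16) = (o - 2)*(o - 1)*(o + 2)*(o^2 - 16) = (o - 4)*(o - 2)*(o - 1)*(o + 2)*(o + 4)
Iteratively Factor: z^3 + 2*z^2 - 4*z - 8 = (z + 2)*(z^2 - 4) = (z + 2)^2*(z - 2)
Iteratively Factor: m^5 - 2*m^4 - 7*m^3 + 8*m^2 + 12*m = (m + 1)*(m^4 - 3*m^3 - 4*m^2 + 12*m) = (m - 2)*(m + 1)*(m^3 - m^2 - 6*m) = (m - 3)*(m - 2)*(m + 1)*(m^2 + 2*m) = (m - 3)*(m - 2)*(m + 1)*(m + 2)*(m)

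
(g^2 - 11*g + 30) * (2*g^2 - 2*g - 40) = 2*g^4 - 24*g^3 + 42*g^2 + 380*g - 1200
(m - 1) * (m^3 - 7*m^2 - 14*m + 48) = m^4 - 8*m^3 - 7*m^2 + 62*m - 48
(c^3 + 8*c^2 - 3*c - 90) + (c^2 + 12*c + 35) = c^3 + 9*c^2 + 9*c - 55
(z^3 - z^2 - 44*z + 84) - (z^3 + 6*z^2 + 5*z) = -7*z^2 - 49*z + 84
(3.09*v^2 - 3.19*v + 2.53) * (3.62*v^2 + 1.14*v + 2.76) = 11.1858*v^4 - 8.0252*v^3 + 14.0504*v^2 - 5.9202*v + 6.9828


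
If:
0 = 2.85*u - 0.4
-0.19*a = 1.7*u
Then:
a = -1.26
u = 0.14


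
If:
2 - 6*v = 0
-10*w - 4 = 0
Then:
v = 1/3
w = -2/5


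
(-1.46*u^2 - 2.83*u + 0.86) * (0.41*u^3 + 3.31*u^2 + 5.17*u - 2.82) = -0.5986*u^5 - 5.9929*u^4 - 16.5629*u^3 - 7.6673*u^2 + 12.4268*u - 2.4252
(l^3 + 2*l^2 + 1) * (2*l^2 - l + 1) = 2*l^5 + 3*l^4 - l^3 + 4*l^2 - l + 1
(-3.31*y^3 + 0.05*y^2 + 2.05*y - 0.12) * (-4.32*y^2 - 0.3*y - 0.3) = 14.2992*y^5 + 0.777*y^4 - 7.878*y^3 - 0.1116*y^2 - 0.579*y + 0.036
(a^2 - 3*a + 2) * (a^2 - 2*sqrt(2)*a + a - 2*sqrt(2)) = a^4 - 2*sqrt(2)*a^3 - 2*a^3 - a^2 + 4*sqrt(2)*a^2 + 2*a + 2*sqrt(2)*a - 4*sqrt(2)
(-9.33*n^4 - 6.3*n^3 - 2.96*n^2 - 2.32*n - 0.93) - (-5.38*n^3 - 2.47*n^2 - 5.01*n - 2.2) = -9.33*n^4 - 0.92*n^3 - 0.49*n^2 + 2.69*n + 1.27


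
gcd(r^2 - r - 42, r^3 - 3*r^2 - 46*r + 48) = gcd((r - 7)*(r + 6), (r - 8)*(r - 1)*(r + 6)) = r + 6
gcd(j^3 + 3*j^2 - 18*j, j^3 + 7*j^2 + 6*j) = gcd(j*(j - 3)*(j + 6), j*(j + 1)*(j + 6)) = j^2 + 6*j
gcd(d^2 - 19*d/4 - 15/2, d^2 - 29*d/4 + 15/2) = d - 6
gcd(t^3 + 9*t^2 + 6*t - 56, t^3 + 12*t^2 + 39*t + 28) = t^2 + 11*t + 28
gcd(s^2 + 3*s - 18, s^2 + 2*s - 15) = s - 3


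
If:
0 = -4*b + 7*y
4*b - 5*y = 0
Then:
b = 0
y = 0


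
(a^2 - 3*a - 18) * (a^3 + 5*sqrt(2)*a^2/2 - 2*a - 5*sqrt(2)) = a^5 - 3*a^4 + 5*sqrt(2)*a^4/2 - 20*a^3 - 15*sqrt(2)*a^3/2 - 50*sqrt(2)*a^2 + 6*a^2 + 15*sqrt(2)*a + 36*a + 90*sqrt(2)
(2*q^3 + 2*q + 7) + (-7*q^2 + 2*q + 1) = 2*q^3 - 7*q^2 + 4*q + 8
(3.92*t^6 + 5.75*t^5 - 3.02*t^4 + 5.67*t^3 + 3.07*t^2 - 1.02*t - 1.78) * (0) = 0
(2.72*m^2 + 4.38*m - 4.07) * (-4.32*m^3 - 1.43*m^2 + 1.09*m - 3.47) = -11.7504*m^5 - 22.8112*m^4 + 14.2838*m^3 + 1.1559*m^2 - 19.6349*m + 14.1229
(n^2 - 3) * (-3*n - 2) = -3*n^3 - 2*n^2 + 9*n + 6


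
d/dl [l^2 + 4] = 2*l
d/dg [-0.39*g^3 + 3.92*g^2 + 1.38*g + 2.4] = -1.17*g^2 + 7.84*g + 1.38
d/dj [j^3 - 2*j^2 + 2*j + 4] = 3*j^2 - 4*j + 2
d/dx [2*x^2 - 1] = 4*x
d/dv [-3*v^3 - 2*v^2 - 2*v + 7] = -9*v^2 - 4*v - 2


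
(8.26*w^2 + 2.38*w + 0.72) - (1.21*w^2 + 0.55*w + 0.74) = 7.05*w^2 + 1.83*w - 0.02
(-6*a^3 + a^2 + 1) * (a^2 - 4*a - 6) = -6*a^5 + 25*a^4 + 32*a^3 - 5*a^2 - 4*a - 6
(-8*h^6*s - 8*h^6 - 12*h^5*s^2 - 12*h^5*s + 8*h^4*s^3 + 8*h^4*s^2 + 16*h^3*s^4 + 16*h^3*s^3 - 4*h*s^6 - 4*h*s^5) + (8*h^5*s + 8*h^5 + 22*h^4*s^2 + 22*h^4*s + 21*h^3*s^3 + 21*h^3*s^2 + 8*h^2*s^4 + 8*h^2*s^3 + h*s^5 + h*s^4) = -8*h^6*s - 8*h^6 - 12*h^5*s^2 - 4*h^5*s + 8*h^5 + 8*h^4*s^3 + 30*h^4*s^2 + 22*h^4*s + 16*h^3*s^4 + 37*h^3*s^3 + 21*h^3*s^2 + 8*h^2*s^4 + 8*h^2*s^3 - 4*h*s^6 - 3*h*s^5 + h*s^4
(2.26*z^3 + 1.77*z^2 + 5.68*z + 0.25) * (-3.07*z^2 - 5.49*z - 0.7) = -6.9382*z^5 - 17.8413*z^4 - 28.7369*z^3 - 33.1897*z^2 - 5.3485*z - 0.175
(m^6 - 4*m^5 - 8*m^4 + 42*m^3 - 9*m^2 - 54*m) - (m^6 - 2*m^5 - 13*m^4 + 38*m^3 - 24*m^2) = -2*m^5 + 5*m^4 + 4*m^3 + 15*m^2 - 54*m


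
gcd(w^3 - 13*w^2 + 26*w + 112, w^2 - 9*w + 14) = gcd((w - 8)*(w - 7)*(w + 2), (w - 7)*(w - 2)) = w - 7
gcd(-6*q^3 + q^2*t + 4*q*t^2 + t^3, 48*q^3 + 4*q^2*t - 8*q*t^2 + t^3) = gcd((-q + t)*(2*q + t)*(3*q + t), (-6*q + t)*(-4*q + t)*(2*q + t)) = 2*q + t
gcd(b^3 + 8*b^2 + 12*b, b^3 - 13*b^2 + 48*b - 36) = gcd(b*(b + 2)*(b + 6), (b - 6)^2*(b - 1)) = 1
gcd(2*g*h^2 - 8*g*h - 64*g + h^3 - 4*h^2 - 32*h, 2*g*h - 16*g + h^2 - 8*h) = 2*g*h - 16*g + h^2 - 8*h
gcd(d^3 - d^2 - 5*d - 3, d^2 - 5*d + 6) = d - 3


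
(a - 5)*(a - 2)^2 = a^3 - 9*a^2 + 24*a - 20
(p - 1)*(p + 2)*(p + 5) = p^3 + 6*p^2 + 3*p - 10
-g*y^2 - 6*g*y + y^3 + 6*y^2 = y*(-g + y)*(y + 6)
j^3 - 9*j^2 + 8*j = j*(j - 8)*(j - 1)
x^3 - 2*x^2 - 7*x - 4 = (x - 4)*(x + 1)^2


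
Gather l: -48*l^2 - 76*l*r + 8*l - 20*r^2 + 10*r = -48*l^2 + l*(8 - 76*r) - 20*r^2 + 10*r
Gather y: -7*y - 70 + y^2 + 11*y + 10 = y^2 + 4*y - 60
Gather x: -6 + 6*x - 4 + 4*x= 10*x - 10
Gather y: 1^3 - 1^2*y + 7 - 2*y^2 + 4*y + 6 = -2*y^2 + 3*y + 14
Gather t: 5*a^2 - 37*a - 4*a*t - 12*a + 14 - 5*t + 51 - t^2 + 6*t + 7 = 5*a^2 - 49*a - t^2 + t*(1 - 4*a) + 72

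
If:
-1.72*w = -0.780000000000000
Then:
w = 0.45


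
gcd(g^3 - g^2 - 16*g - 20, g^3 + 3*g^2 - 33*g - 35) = g - 5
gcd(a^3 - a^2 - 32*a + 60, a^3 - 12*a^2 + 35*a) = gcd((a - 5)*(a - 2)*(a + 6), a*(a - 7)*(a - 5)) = a - 5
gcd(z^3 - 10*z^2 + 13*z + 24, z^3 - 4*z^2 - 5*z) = z + 1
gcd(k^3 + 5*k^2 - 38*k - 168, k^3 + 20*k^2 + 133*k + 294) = k + 7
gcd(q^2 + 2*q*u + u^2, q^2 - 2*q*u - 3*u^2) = q + u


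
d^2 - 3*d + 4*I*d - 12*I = (d - 3)*(d + 4*I)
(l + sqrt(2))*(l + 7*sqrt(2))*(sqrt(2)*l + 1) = sqrt(2)*l^3 + 17*l^2 + 22*sqrt(2)*l + 14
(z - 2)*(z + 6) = z^2 + 4*z - 12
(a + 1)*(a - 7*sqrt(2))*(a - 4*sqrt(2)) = a^3 - 11*sqrt(2)*a^2 + a^2 - 11*sqrt(2)*a + 56*a + 56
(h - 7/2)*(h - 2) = h^2 - 11*h/2 + 7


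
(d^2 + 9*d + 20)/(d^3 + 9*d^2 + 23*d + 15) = (d + 4)/(d^2 + 4*d + 3)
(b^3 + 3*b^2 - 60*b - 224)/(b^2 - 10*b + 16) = (b^2 + 11*b + 28)/(b - 2)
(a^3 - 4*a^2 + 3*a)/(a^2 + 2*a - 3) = a*(a - 3)/(a + 3)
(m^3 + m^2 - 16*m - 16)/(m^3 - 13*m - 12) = (m + 4)/(m + 3)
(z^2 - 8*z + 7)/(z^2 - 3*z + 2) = (z - 7)/(z - 2)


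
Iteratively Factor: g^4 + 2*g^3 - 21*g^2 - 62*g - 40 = (g - 5)*(g^3 + 7*g^2 + 14*g + 8) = (g - 5)*(g + 4)*(g^2 + 3*g + 2) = (g - 5)*(g + 1)*(g + 4)*(g + 2)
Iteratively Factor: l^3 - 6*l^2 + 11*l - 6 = (l - 3)*(l^2 - 3*l + 2) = (l - 3)*(l - 2)*(l - 1)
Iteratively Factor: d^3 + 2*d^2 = (d)*(d^2 + 2*d) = d^2*(d + 2)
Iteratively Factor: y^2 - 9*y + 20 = (y - 4)*(y - 5)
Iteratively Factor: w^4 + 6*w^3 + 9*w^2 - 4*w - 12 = (w + 2)*(w^3 + 4*w^2 + w - 6) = (w + 2)*(w + 3)*(w^2 + w - 2) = (w + 2)^2*(w + 3)*(w - 1)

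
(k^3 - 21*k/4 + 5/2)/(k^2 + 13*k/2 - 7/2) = (k^2 + k/2 - 5)/(k + 7)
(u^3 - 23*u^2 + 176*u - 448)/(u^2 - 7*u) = u - 16 + 64/u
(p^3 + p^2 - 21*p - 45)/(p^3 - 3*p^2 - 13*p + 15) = (p + 3)/(p - 1)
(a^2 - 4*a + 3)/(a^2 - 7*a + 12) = (a - 1)/(a - 4)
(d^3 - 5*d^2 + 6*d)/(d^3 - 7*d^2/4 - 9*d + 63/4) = 4*d*(d - 2)/(4*d^2 + 5*d - 21)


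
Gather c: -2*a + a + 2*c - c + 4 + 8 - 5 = -a + c + 7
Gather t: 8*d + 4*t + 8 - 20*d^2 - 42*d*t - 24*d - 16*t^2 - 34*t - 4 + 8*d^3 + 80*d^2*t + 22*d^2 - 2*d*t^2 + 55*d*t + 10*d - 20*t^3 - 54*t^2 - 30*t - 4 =8*d^3 + 2*d^2 - 6*d - 20*t^3 + t^2*(-2*d - 70) + t*(80*d^2 + 13*d - 60)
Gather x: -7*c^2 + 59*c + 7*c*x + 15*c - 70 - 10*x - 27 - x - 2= -7*c^2 + 74*c + x*(7*c - 11) - 99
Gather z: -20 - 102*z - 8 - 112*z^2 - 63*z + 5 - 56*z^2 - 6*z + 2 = -168*z^2 - 171*z - 21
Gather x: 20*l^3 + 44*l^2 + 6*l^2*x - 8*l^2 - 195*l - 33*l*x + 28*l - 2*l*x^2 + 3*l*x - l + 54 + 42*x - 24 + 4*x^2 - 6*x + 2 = 20*l^3 + 36*l^2 - 168*l + x^2*(4 - 2*l) + x*(6*l^2 - 30*l + 36) + 32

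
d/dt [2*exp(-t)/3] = -2*exp(-t)/3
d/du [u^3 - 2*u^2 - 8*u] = 3*u^2 - 4*u - 8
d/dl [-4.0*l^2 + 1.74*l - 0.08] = 1.74 - 8.0*l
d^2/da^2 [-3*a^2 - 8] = -6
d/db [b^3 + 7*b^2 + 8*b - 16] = 3*b^2 + 14*b + 8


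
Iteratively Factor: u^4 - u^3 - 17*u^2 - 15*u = (u - 5)*(u^3 + 4*u^2 + 3*u) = (u - 5)*(u + 1)*(u^2 + 3*u) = (u - 5)*(u + 1)*(u + 3)*(u)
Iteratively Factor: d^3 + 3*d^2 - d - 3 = (d - 1)*(d^2 + 4*d + 3) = (d - 1)*(d + 1)*(d + 3)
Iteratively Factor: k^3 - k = (k - 1)*(k^2 + k) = (k - 1)*(k + 1)*(k)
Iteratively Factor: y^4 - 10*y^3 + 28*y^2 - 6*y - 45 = (y - 5)*(y^3 - 5*y^2 + 3*y + 9) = (y - 5)*(y + 1)*(y^2 - 6*y + 9) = (y - 5)*(y - 3)*(y + 1)*(y - 3)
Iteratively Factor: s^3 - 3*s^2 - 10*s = (s)*(s^2 - 3*s - 10) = s*(s + 2)*(s - 5)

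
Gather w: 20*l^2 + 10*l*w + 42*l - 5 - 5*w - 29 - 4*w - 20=20*l^2 + 42*l + w*(10*l - 9) - 54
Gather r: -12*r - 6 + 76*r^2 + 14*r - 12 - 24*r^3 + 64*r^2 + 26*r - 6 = -24*r^3 + 140*r^2 + 28*r - 24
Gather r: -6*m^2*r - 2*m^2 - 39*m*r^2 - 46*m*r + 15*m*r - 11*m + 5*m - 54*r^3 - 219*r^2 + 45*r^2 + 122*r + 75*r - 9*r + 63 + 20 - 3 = -2*m^2 - 6*m - 54*r^3 + r^2*(-39*m - 174) + r*(-6*m^2 - 31*m + 188) + 80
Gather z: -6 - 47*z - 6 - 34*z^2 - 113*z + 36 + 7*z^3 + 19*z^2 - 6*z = 7*z^3 - 15*z^2 - 166*z + 24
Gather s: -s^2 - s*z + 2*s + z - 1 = -s^2 + s*(2 - z) + z - 1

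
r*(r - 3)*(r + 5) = r^3 + 2*r^2 - 15*r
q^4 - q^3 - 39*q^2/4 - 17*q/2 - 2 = (q - 4)*(q + 1/2)^2*(q + 2)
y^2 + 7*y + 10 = (y + 2)*(y + 5)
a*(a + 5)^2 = a^3 + 10*a^2 + 25*a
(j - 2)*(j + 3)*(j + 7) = j^3 + 8*j^2 + j - 42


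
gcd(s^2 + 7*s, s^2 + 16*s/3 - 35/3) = s + 7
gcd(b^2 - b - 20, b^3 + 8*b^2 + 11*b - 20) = b + 4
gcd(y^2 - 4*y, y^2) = y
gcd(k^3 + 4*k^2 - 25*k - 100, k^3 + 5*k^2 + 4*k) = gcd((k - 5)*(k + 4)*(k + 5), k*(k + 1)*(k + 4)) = k + 4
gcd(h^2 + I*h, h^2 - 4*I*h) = h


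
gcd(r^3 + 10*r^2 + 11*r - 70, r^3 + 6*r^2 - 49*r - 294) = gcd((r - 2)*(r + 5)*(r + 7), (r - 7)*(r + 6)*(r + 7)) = r + 7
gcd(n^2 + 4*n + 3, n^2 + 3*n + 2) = n + 1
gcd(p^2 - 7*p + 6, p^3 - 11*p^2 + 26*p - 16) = p - 1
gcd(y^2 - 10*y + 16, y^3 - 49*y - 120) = y - 8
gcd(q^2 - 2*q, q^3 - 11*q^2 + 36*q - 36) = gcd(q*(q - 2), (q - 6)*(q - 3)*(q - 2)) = q - 2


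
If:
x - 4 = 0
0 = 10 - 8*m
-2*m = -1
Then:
No Solution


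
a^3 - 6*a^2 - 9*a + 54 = (a - 6)*(a - 3)*(a + 3)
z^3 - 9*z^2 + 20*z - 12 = (z - 6)*(z - 2)*(z - 1)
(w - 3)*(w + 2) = w^2 - w - 6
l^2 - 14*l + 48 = (l - 8)*(l - 6)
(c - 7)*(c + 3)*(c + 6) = c^3 + 2*c^2 - 45*c - 126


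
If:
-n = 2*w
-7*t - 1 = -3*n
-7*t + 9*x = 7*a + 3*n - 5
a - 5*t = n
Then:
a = 99*x/98 + 51/98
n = 9*x/28 + 11/28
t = 27*x/196 + 5/196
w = -9*x/56 - 11/56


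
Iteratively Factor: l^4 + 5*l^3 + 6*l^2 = (l + 3)*(l^3 + 2*l^2) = (l + 2)*(l + 3)*(l^2) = l*(l + 2)*(l + 3)*(l)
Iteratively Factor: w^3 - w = (w - 1)*(w^2 + w) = w*(w - 1)*(w + 1)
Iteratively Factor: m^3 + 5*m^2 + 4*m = (m + 1)*(m^2 + 4*m) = m*(m + 1)*(m + 4)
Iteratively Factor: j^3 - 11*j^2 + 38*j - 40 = (j - 5)*(j^2 - 6*j + 8) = (j - 5)*(j - 4)*(j - 2)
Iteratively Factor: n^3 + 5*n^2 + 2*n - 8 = (n + 4)*(n^2 + n - 2) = (n + 2)*(n + 4)*(n - 1)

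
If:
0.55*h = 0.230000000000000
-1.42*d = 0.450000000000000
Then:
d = -0.32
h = 0.42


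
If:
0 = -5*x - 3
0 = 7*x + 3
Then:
No Solution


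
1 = 1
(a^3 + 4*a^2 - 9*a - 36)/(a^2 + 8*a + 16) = (a^2 - 9)/(a + 4)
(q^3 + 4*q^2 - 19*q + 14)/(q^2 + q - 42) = (q^2 - 3*q + 2)/(q - 6)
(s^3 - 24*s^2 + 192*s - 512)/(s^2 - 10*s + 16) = (s^2 - 16*s + 64)/(s - 2)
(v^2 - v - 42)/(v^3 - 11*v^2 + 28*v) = (v + 6)/(v*(v - 4))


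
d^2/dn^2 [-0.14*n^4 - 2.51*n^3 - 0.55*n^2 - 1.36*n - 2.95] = -1.68*n^2 - 15.06*n - 1.1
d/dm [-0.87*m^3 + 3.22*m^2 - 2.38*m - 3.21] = -2.61*m^2 + 6.44*m - 2.38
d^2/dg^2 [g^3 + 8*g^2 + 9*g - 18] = 6*g + 16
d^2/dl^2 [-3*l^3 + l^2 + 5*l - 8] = 2 - 18*l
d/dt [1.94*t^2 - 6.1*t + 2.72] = 3.88*t - 6.1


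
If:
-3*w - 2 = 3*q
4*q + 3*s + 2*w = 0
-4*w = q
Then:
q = -8/9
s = 28/27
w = 2/9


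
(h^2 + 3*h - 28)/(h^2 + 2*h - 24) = (h + 7)/(h + 6)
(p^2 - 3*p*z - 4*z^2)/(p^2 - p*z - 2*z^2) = (-p + 4*z)/(-p + 2*z)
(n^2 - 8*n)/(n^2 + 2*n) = (n - 8)/(n + 2)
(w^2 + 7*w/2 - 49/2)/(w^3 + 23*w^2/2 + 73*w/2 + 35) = (2*w - 7)/(2*w^2 + 9*w + 10)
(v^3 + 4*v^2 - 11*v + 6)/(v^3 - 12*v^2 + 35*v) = (v^3 + 4*v^2 - 11*v + 6)/(v*(v^2 - 12*v + 35))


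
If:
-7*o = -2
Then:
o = 2/7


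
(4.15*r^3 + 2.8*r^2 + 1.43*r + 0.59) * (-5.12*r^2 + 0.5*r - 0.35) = -21.248*r^5 - 12.261*r^4 - 7.3741*r^3 - 3.2858*r^2 - 0.2055*r - 0.2065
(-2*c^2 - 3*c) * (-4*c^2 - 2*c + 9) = 8*c^4 + 16*c^3 - 12*c^2 - 27*c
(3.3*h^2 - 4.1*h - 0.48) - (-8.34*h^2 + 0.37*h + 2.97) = 11.64*h^2 - 4.47*h - 3.45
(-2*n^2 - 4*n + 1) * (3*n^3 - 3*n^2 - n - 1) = -6*n^5 - 6*n^4 + 17*n^3 + 3*n^2 + 3*n - 1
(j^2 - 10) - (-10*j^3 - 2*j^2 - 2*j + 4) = 10*j^3 + 3*j^2 + 2*j - 14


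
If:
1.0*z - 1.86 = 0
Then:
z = 1.86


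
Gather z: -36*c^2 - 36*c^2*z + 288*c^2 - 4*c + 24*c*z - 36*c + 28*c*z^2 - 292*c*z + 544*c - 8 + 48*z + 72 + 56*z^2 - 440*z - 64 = 252*c^2 + 504*c + z^2*(28*c + 56) + z*(-36*c^2 - 268*c - 392)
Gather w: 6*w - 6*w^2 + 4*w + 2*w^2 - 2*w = -4*w^2 + 8*w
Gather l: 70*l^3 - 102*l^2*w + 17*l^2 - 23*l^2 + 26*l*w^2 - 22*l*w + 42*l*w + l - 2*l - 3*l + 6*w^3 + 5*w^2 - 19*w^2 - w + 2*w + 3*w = 70*l^3 + l^2*(-102*w - 6) + l*(26*w^2 + 20*w - 4) + 6*w^3 - 14*w^2 + 4*w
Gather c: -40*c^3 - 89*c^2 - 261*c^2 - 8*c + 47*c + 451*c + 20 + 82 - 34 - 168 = -40*c^3 - 350*c^2 + 490*c - 100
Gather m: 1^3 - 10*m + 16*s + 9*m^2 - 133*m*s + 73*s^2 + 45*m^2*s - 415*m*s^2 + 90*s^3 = m^2*(45*s + 9) + m*(-415*s^2 - 133*s - 10) + 90*s^3 + 73*s^2 + 16*s + 1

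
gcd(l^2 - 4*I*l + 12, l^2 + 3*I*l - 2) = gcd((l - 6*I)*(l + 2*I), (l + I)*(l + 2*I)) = l + 2*I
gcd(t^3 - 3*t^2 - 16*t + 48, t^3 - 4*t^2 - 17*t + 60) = t^2 + t - 12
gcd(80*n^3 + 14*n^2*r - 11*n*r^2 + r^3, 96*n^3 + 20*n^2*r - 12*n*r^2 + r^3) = -16*n^2 - 6*n*r + r^2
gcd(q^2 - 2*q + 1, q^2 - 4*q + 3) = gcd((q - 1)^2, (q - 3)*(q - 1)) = q - 1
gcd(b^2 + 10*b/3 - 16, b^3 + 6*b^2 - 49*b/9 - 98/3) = b + 6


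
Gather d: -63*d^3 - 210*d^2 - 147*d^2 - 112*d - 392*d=-63*d^3 - 357*d^2 - 504*d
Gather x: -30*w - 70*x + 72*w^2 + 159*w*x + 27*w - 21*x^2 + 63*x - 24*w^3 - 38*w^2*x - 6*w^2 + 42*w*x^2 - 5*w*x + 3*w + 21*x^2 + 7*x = -24*w^3 + 66*w^2 + 42*w*x^2 + x*(-38*w^2 + 154*w)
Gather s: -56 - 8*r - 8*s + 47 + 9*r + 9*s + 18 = r + s + 9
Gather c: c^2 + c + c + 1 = c^2 + 2*c + 1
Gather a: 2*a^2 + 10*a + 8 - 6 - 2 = 2*a^2 + 10*a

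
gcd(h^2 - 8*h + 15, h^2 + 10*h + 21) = 1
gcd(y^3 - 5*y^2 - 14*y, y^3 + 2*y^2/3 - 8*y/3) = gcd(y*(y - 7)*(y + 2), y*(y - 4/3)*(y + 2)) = y^2 + 2*y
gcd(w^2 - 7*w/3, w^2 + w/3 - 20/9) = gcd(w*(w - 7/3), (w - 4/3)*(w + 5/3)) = 1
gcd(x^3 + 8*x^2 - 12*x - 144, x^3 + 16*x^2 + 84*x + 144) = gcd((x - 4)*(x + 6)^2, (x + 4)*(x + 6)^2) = x^2 + 12*x + 36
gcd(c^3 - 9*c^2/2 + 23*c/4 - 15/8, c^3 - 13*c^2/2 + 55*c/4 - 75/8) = c^2 - 4*c + 15/4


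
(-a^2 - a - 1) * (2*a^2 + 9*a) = -2*a^4 - 11*a^3 - 11*a^2 - 9*a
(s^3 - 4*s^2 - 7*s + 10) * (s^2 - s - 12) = s^5 - 5*s^4 - 15*s^3 + 65*s^2 + 74*s - 120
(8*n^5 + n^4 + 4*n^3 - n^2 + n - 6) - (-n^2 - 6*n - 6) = 8*n^5 + n^4 + 4*n^3 + 7*n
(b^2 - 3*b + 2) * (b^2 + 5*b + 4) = b^4 + 2*b^3 - 9*b^2 - 2*b + 8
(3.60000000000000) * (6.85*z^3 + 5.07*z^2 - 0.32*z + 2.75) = 24.66*z^3 + 18.252*z^2 - 1.152*z + 9.9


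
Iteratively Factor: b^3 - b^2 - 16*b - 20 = (b + 2)*(b^2 - 3*b - 10) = (b + 2)^2*(b - 5)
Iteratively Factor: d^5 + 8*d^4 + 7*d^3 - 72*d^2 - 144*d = (d)*(d^4 + 8*d^3 + 7*d^2 - 72*d - 144) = d*(d - 3)*(d^3 + 11*d^2 + 40*d + 48) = d*(d - 3)*(d + 4)*(d^2 + 7*d + 12) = d*(d - 3)*(d + 4)^2*(d + 3)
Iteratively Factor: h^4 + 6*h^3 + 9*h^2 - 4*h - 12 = (h + 2)*(h^3 + 4*h^2 + h - 6) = (h + 2)*(h + 3)*(h^2 + h - 2) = (h - 1)*(h + 2)*(h + 3)*(h + 2)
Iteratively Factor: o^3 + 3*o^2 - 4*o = (o + 4)*(o^2 - o) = o*(o + 4)*(o - 1)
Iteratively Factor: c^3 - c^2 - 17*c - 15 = (c + 1)*(c^2 - 2*c - 15) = (c - 5)*(c + 1)*(c + 3)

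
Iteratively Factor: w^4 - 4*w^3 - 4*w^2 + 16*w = (w - 2)*(w^3 - 2*w^2 - 8*w) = (w - 2)*(w + 2)*(w^2 - 4*w) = (w - 4)*(w - 2)*(w + 2)*(w)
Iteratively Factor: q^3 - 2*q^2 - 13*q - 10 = (q + 1)*(q^2 - 3*q - 10) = (q - 5)*(q + 1)*(q + 2)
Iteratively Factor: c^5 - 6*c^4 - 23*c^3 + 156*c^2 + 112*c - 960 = (c - 5)*(c^4 - c^3 - 28*c^2 + 16*c + 192) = (c - 5)*(c + 3)*(c^3 - 4*c^2 - 16*c + 64) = (c - 5)*(c - 4)*(c + 3)*(c^2 - 16) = (c - 5)*(c - 4)^2*(c + 3)*(c + 4)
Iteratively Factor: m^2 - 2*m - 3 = (m - 3)*(m + 1)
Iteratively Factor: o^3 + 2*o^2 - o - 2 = (o + 2)*(o^2 - 1) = (o + 1)*(o + 2)*(o - 1)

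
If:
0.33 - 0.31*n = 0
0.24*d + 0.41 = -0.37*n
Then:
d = -3.35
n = 1.06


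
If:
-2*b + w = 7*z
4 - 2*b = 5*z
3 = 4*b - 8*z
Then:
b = 47/36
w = 41/9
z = 5/18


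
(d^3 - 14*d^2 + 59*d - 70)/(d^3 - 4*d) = (d^2 - 12*d + 35)/(d*(d + 2))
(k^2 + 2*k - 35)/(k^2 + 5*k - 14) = (k - 5)/(k - 2)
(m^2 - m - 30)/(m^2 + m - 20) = (m - 6)/(m - 4)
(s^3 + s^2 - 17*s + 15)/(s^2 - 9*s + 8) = (s^2 + 2*s - 15)/(s - 8)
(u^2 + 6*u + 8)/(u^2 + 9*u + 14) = (u + 4)/(u + 7)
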